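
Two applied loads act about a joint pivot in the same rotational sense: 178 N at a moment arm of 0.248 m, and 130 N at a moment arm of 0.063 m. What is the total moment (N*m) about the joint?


M = F1 * d1 + F2 * d2
M = 178 * 0.248 + 130 * 0.063
M = 44.1440 + 8.1900
M = 52.3340


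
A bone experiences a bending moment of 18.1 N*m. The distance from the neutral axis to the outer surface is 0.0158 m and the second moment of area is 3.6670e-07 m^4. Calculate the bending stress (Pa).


sigma = M * c / I
sigma = 18.1 * 0.0158 / 3.6670e-07
M * c = 0.2860
sigma = 779874.5569


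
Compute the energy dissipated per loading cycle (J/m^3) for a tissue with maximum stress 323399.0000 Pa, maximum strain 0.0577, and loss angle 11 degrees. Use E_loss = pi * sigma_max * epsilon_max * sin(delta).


E_loss = pi * sigma_max * epsilon_max * sin(delta)
delta = 11 deg = 0.1920 rad
sin(delta) = 0.1908
E_loss = pi * 323399.0000 * 0.0577 * 0.1908
E_loss = 11185.7009


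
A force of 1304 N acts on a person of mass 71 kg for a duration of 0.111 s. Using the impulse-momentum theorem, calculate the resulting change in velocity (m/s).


J = F * dt = 1304 * 0.111 = 144.7440 N*s
delta_v = J / m
delta_v = 144.7440 / 71
delta_v = 2.0386


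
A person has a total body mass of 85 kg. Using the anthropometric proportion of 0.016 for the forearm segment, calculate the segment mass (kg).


m_segment = body_mass * fraction
m_segment = 85 * 0.016
m_segment = 1.3600


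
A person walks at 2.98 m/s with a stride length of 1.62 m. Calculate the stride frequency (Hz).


f = v / stride_length
f = 2.98 / 1.62
f = 1.8395


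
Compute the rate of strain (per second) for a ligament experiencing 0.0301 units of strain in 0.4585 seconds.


strain_rate = delta_strain / delta_t
strain_rate = 0.0301 / 0.4585
strain_rate = 0.0656


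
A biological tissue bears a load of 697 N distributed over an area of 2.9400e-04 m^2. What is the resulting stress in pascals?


stress = F / A
stress = 697 / 2.9400e-04
stress = 2.3707e+06


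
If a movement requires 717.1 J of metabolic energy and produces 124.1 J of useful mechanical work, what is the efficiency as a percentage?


eta = (W_mech / E_meta) * 100
eta = (124.1 / 717.1) * 100
ratio = 0.1731
eta = 17.3058


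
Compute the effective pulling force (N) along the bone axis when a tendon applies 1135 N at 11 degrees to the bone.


F_eff = F_tendon * cos(theta)
theta = 11 deg = 0.1920 rad
cos(theta) = 0.9816
F_eff = 1135 * 0.9816
F_eff = 1114.1469


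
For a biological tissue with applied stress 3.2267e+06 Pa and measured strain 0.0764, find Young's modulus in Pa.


E = stress / strain
E = 3.2267e+06 / 0.0764
E = 4.2234e+07


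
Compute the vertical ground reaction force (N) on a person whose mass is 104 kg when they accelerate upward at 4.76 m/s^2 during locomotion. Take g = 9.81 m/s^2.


GRF = m * (g + a)
GRF = 104 * (9.81 + 4.76)
GRF = 104 * 14.5700
GRF = 1515.2800


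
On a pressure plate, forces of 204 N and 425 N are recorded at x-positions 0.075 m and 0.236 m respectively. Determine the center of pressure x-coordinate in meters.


COP_x = (F1*x1 + F2*x2) / (F1 + F2)
COP_x = (204*0.075 + 425*0.236) / (204 + 425)
Numerator = 115.6000
Denominator = 629
COP_x = 0.1838


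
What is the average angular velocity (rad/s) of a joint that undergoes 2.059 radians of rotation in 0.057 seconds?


omega = delta_theta / delta_t
omega = 2.059 / 0.057
omega = 36.1228


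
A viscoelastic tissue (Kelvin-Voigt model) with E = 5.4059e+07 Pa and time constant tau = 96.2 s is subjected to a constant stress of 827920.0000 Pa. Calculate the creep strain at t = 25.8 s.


epsilon(t) = (sigma/E) * (1 - exp(-t/tau))
sigma/E = 827920.0000 / 5.4059e+07 = 0.0153
exp(-t/tau) = exp(-25.8 / 96.2) = 0.7648
epsilon = 0.0153 * (1 - 0.7648)
epsilon = 0.0036


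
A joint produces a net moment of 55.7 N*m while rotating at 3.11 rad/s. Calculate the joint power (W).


P = M * omega
P = 55.7 * 3.11
P = 173.2270


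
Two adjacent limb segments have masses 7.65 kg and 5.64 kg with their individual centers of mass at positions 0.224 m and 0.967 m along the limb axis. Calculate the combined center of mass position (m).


COM = (m1*x1 + m2*x2) / (m1 + m2)
COM = (7.65*0.224 + 5.64*0.967) / (7.65 + 5.64)
Numerator = 7.1675
Denominator = 13.2900
COM = 0.5393


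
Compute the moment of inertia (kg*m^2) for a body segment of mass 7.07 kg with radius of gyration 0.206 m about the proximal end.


I = m * k^2
I = 7.07 * 0.206^2
k^2 = 0.0424
I = 0.3000


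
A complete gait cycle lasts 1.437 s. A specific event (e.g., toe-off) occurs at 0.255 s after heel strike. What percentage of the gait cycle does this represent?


pct = (event_time / cycle_time) * 100
pct = (0.255 / 1.437) * 100
ratio = 0.1775
pct = 17.7453


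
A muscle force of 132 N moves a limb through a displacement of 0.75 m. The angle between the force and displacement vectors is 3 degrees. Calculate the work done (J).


W = F * d * cos(theta)
theta = 3 deg = 0.0524 rad
cos(theta) = 0.9986
W = 132 * 0.75 * 0.9986
W = 98.8643


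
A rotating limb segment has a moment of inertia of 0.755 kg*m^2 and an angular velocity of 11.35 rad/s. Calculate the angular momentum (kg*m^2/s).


L = I * omega
L = 0.755 * 11.35
L = 8.5693


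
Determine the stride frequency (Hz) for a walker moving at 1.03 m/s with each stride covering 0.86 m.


f = v / stride_length
f = 1.03 / 0.86
f = 1.1977


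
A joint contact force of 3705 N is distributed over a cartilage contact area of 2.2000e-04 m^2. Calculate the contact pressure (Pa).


P = F / A
P = 3705 / 2.2000e-04
P = 1.6841e+07


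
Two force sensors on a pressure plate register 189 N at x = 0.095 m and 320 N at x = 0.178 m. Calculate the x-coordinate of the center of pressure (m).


COP_x = (F1*x1 + F2*x2) / (F1 + F2)
COP_x = (189*0.095 + 320*0.178) / (189 + 320)
Numerator = 74.9150
Denominator = 509
COP_x = 0.1472


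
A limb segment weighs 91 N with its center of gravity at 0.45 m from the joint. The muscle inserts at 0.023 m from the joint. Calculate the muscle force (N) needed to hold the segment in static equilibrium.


F_muscle = W * d_load / d_muscle
F_muscle = 91 * 0.45 / 0.023
Numerator = 40.9500
F_muscle = 1780.4348


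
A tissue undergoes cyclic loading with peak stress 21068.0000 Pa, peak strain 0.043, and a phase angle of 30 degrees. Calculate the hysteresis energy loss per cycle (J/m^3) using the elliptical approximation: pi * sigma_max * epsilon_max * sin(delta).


E_loss = pi * sigma_max * epsilon_max * sin(delta)
delta = 30 deg = 0.5236 rad
sin(delta) = 0.5000
E_loss = pi * 21068.0000 * 0.043 * 0.5000
E_loss = 1423.0221


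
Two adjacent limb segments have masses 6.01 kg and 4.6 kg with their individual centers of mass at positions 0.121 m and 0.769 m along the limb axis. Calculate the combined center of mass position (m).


COM = (m1*x1 + m2*x2) / (m1 + m2)
COM = (6.01*0.121 + 4.6*0.769) / (6.01 + 4.6)
Numerator = 4.2646
Denominator = 10.6100
COM = 0.4019


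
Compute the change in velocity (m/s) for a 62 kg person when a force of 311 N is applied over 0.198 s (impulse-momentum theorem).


J = F * dt = 311 * 0.198 = 61.5780 N*s
delta_v = J / m
delta_v = 61.5780 / 62
delta_v = 0.9932


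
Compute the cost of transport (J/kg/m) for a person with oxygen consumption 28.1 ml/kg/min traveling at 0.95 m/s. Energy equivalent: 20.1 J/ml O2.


Power per kg = VO2 * 20.1 / 60
Power per kg = 28.1 * 20.1 / 60 = 9.4135 W/kg
Cost = power_per_kg / speed
Cost = 9.4135 / 0.95
Cost = 9.9089


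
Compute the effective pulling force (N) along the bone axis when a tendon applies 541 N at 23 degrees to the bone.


F_eff = F_tendon * cos(theta)
theta = 23 deg = 0.4014 rad
cos(theta) = 0.9205
F_eff = 541 * 0.9205
F_eff = 497.9931


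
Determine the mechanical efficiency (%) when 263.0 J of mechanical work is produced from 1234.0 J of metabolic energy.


eta = (W_mech / E_meta) * 100
eta = (263.0 / 1234.0) * 100
ratio = 0.2131
eta = 21.3128


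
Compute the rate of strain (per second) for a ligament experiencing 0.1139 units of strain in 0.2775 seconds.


strain_rate = delta_strain / delta_t
strain_rate = 0.1139 / 0.2775
strain_rate = 0.4105


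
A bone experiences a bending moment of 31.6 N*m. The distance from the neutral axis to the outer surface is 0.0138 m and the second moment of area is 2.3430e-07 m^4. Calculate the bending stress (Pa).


sigma = M * c / I
sigma = 31.6 * 0.0138 / 2.3430e-07
M * c = 0.4361
sigma = 1.8612e+06


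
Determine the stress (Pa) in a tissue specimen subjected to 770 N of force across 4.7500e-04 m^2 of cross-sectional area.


stress = F / A
stress = 770 / 4.7500e-04
stress = 1.6211e+06


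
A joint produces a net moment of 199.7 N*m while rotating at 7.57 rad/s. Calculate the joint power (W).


P = M * omega
P = 199.7 * 7.57
P = 1511.7290


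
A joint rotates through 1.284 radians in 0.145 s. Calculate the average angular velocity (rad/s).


omega = delta_theta / delta_t
omega = 1.284 / 0.145
omega = 8.8552


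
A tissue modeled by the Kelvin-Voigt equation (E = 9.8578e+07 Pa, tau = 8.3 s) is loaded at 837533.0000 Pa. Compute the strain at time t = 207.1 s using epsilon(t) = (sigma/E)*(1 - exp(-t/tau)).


epsilon(t) = (sigma/E) * (1 - exp(-t/tau))
sigma/E = 837533.0000 / 9.8578e+07 = 0.0085
exp(-t/tau) = exp(-207.1 / 8.3) = 1.4574e-11
epsilon = 0.0085 * (1 - 1.4574e-11)
epsilon = 0.0085


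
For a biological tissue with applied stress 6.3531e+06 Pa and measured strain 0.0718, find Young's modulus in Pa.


E = stress / strain
E = 6.3531e+06 / 0.0718
E = 8.8483e+07


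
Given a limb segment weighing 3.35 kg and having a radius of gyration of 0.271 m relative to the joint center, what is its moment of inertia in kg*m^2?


I = m * k^2
I = 3.35 * 0.271^2
k^2 = 0.0734
I = 0.2460


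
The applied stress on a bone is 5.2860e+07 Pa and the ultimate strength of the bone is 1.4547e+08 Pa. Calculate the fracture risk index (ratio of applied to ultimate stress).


FRI = applied / ultimate
FRI = 5.2860e+07 / 1.4547e+08
FRI = 0.3634


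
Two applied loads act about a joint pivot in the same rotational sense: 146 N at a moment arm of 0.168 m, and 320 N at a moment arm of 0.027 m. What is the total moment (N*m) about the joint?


M = F1 * d1 + F2 * d2
M = 146 * 0.168 + 320 * 0.027
M = 24.5280 + 8.6400
M = 33.1680


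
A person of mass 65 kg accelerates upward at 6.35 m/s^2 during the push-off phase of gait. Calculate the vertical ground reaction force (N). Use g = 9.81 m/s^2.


GRF = m * (g + a)
GRF = 65 * (9.81 + 6.35)
GRF = 65 * 16.1600
GRF = 1050.4000


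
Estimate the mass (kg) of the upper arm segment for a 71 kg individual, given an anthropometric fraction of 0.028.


m_segment = body_mass * fraction
m_segment = 71 * 0.028
m_segment = 1.9880


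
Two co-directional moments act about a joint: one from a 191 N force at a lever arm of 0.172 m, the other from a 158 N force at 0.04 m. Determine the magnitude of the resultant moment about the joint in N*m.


M = F1 * d1 + F2 * d2
M = 191 * 0.172 + 158 * 0.04
M = 32.8520 + 6.3200
M = 39.1720


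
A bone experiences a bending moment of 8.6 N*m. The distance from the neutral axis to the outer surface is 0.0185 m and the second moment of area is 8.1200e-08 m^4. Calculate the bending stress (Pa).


sigma = M * c / I
sigma = 8.6 * 0.0185 / 8.1200e-08
M * c = 0.1591
sigma = 1.9594e+06


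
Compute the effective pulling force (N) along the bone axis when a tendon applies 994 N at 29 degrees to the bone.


F_eff = F_tendon * cos(theta)
theta = 29 deg = 0.5061 rad
cos(theta) = 0.8746
F_eff = 994 * 0.8746
F_eff = 869.3720


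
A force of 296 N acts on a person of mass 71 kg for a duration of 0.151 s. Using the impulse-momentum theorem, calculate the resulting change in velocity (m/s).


J = F * dt = 296 * 0.151 = 44.6960 N*s
delta_v = J / m
delta_v = 44.6960 / 71
delta_v = 0.6295


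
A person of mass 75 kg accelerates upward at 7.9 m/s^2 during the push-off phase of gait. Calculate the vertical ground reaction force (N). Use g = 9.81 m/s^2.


GRF = m * (g + a)
GRF = 75 * (9.81 + 7.9)
GRF = 75 * 17.7100
GRF = 1328.2500


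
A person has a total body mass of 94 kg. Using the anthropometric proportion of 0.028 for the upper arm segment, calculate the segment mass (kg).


m_segment = body_mass * fraction
m_segment = 94 * 0.028
m_segment = 2.6320


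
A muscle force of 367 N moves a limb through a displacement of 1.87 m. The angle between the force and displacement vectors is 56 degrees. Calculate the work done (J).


W = F * d * cos(theta)
theta = 56 deg = 0.9774 rad
cos(theta) = 0.5592
W = 367 * 1.87 * 0.5592
W = 383.7685


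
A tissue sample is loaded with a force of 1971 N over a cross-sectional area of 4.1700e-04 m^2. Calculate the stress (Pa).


stress = F / A
stress = 1971 / 4.1700e-04
stress = 4.7266e+06


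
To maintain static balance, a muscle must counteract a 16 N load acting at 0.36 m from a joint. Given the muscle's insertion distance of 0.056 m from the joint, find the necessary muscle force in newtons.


F_muscle = W * d_load / d_muscle
F_muscle = 16 * 0.36 / 0.056
Numerator = 5.7600
F_muscle = 102.8571


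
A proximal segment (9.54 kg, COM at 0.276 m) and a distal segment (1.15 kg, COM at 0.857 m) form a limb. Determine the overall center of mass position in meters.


COM = (m1*x1 + m2*x2) / (m1 + m2)
COM = (9.54*0.276 + 1.15*0.857) / (9.54 + 1.15)
Numerator = 3.6186
Denominator = 10.6900
COM = 0.3385


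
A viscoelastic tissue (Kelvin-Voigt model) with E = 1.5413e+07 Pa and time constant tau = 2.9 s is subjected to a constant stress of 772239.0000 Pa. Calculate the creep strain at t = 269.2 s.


epsilon(t) = (sigma/E) * (1 - exp(-t/tau))
sigma/E = 772239.0000 / 1.5413e+07 = 0.0501
exp(-t/tau) = exp(-269.2 / 2.9) = 4.8472e-41
epsilon = 0.0501 * (1 - 4.8472e-41)
epsilon = 0.0501


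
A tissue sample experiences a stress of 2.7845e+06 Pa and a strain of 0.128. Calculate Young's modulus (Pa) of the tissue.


E = stress / strain
E = 2.7845e+06 / 0.128
E = 2.1754e+07


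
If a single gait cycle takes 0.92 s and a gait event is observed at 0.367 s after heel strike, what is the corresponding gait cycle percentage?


pct = (event_time / cycle_time) * 100
pct = (0.367 / 0.92) * 100
ratio = 0.3989
pct = 39.8913


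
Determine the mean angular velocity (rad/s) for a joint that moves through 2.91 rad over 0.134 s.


omega = delta_theta / delta_t
omega = 2.91 / 0.134
omega = 21.7164


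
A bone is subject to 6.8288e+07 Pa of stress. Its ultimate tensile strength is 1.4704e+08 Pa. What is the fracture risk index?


FRI = applied / ultimate
FRI = 6.8288e+07 / 1.4704e+08
FRI = 0.4644


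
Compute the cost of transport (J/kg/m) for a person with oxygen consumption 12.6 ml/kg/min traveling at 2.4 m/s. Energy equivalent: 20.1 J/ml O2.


Power per kg = VO2 * 20.1 / 60
Power per kg = 12.6 * 20.1 / 60 = 4.2210 W/kg
Cost = power_per_kg / speed
Cost = 4.2210 / 2.4
Cost = 1.7588


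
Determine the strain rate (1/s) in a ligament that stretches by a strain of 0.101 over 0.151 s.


strain_rate = delta_strain / delta_t
strain_rate = 0.101 / 0.151
strain_rate = 0.6689


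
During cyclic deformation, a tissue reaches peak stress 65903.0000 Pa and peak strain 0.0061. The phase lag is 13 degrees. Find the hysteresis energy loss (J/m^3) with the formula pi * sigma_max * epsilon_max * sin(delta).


E_loss = pi * sigma_max * epsilon_max * sin(delta)
delta = 13 deg = 0.2269 rad
sin(delta) = 0.2250
E_loss = pi * 65903.0000 * 0.0061 * 0.2250
E_loss = 284.1011


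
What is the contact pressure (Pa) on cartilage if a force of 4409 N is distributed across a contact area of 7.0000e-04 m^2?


P = F / A
P = 4409 / 7.0000e-04
P = 6.2986e+06


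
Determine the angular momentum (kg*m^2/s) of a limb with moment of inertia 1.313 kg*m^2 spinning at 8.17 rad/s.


L = I * omega
L = 1.313 * 8.17
L = 10.7272


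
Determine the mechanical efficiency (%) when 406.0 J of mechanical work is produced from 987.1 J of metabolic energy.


eta = (W_mech / E_meta) * 100
eta = (406.0 / 987.1) * 100
ratio = 0.4113
eta = 41.1306


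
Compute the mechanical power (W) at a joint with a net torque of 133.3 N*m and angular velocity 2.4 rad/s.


P = M * omega
P = 133.3 * 2.4
P = 319.9200


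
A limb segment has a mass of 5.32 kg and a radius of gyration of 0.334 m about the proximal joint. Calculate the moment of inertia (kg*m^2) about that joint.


I = m * k^2
I = 5.32 * 0.334^2
k^2 = 0.1116
I = 0.5935


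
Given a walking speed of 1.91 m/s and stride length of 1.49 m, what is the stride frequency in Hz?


f = v / stride_length
f = 1.91 / 1.49
f = 1.2819


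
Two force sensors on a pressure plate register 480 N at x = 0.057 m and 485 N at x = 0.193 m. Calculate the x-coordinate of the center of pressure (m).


COP_x = (F1*x1 + F2*x2) / (F1 + F2)
COP_x = (480*0.057 + 485*0.193) / (480 + 485)
Numerator = 120.9650
Denominator = 965
COP_x = 0.1254


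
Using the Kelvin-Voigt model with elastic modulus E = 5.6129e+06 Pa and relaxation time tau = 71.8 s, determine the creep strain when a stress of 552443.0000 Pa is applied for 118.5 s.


epsilon(t) = (sigma/E) * (1 - exp(-t/tau))
sigma/E = 552443.0000 / 5.6129e+06 = 0.0984
exp(-t/tau) = exp(-118.5 / 71.8) = 0.1920
epsilon = 0.0984 * (1 - 0.1920)
epsilon = 0.0795


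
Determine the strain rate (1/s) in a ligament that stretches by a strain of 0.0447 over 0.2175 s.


strain_rate = delta_strain / delta_t
strain_rate = 0.0447 / 0.2175
strain_rate = 0.2055


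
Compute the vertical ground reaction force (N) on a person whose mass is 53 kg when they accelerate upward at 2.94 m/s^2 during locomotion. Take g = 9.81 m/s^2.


GRF = m * (g + a)
GRF = 53 * (9.81 + 2.94)
GRF = 53 * 12.7500
GRF = 675.7500


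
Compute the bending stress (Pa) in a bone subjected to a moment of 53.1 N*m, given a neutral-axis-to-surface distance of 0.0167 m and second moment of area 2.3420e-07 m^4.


sigma = M * c / I
sigma = 53.1 * 0.0167 / 2.3420e-07
M * c = 0.8868
sigma = 3.7864e+06


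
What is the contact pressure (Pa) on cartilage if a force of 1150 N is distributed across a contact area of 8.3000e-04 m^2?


P = F / A
P = 1150 / 8.3000e-04
P = 1.3855e+06


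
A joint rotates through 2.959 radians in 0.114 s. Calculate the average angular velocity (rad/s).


omega = delta_theta / delta_t
omega = 2.959 / 0.114
omega = 25.9561


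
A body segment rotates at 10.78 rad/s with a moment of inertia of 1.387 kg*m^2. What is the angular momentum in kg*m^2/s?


L = I * omega
L = 1.387 * 10.78
L = 14.9519


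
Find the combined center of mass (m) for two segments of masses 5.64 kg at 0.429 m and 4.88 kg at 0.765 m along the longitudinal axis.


COM = (m1*x1 + m2*x2) / (m1 + m2)
COM = (5.64*0.429 + 4.88*0.765) / (5.64 + 4.88)
Numerator = 6.1528
Denominator = 10.5200
COM = 0.5849


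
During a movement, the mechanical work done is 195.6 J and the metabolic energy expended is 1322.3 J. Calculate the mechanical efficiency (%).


eta = (W_mech / E_meta) * 100
eta = (195.6 / 1322.3) * 100
ratio = 0.1479
eta = 14.7924


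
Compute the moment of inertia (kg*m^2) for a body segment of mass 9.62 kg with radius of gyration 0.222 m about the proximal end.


I = m * k^2
I = 9.62 * 0.222^2
k^2 = 0.0493
I = 0.4741


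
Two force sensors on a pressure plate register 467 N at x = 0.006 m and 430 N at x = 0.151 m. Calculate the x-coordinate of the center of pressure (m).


COP_x = (F1*x1 + F2*x2) / (F1 + F2)
COP_x = (467*0.006 + 430*0.151) / (467 + 430)
Numerator = 67.7320
Denominator = 897
COP_x = 0.0755


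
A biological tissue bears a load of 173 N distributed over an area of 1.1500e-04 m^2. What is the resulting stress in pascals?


stress = F / A
stress = 173 / 1.1500e-04
stress = 1.5043e+06


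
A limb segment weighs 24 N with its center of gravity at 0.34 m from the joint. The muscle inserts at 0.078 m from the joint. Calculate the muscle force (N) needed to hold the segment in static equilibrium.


F_muscle = W * d_load / d_muscle
F_muscle = 24 * 0.34 / 0.078
Numerator = 8.1600
F_muscle = 104.6154


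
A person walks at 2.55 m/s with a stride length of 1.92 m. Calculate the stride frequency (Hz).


f = v / stride_length
f = 2.55 / 1.92
f = 1.3281


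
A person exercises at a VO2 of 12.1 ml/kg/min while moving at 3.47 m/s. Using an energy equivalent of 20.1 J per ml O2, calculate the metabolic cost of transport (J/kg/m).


Power per kg = VO2 * 20.1 / 60
Power per kg = 12.1 * 20.1 / 60 = 4.0535 W/kg
Cost = power_per_kg / speed
Cost = 4.0535 / 3.47
Cost = 1.1682


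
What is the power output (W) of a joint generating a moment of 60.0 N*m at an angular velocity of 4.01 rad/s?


P = M * omega
P = 60.0 * 4.01
P = 240.6000


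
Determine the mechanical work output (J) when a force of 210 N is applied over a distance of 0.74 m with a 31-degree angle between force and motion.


W = F * d * cos(theta)
theta = 31 deg = 0.5411 rad
cos(theta) = 0.8572
W = 210 * 0.74 * 0.8572
W = 133.2038


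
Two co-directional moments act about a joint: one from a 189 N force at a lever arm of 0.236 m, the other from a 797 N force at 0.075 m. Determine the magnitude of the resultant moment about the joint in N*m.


M = F1 * d1 + F2 * d2
M = 189 * 0.236 + 797 * 0.075
M = 44.6040 + 59.7750
M = 104.3790


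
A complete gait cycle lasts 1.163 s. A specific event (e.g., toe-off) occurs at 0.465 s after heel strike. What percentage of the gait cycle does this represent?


pct = (event_time / cycle_time) * 100
pct = (0.465 / 1.163) * 100
ratio = 0.3998
pct = 39.9828


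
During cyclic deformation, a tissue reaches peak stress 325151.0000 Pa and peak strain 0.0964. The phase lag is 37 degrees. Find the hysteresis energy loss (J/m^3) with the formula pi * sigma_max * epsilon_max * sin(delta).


E_loss = pi * sigma_max * epsilon_max * sin(delta)
delta = 37 deg = 0.6458 rad
sin(delta) = 0.6018
E_loss = pi * 325151.0000 * 0.0964 * 0.6018
E_loss = 59261.8255


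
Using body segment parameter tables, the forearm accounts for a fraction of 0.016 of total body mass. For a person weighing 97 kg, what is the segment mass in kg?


m_segment = body_mass * fraction
m_segment = 97 * 0.016
m_segment = 1.5520


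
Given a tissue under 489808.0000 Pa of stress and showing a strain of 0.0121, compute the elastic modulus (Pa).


E = stress / strain
E = 489808.0000 / 0.0121
E = 4.0480e+07


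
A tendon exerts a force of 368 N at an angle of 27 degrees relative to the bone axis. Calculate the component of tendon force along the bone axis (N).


F_eff = F_tendon * cos(theta)
theta = 27 deg = 0.4712 rad
cos(theta) = 0.8910
F_eff = 368 * 0.8910
F_eff = 327.8904


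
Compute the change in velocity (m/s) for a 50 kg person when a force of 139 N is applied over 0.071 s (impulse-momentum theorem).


J = F * dt = 139 * 0.071 = 9.8690 N*s
delta_v = J / m
delta_v = 9.8690 / 50
delta_v = 0.1974


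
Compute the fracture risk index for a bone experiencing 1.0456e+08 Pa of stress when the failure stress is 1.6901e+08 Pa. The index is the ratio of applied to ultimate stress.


FRI = applied / ultimate
FRI = 1.0456e+08 / 1.6901e+08
FRI = 0.6187


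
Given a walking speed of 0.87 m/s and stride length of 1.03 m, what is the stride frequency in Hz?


f = v / stride_length
f = 0.87 / 1.03
f = 0.8447


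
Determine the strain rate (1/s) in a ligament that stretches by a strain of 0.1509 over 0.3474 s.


strain_rate = delta_strain / delta_t
strain_rate = 0.1509 / 0.3474
strain_rate = 0.4344


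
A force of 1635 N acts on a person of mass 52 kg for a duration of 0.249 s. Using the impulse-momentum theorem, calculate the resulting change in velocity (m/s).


J = F * dt = 1635 * 0.249 = 407.1150 N*s
delta_v = J / m
delta_v = 407.1150 / 52
delta_v = 7.8291


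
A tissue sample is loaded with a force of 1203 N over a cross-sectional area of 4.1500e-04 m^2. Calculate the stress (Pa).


stress = F / A
stress = 1203 / 4.1500e-04
stress = 2.8988e+06


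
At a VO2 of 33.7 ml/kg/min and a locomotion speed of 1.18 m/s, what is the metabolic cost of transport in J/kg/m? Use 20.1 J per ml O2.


Power per kg = VO2 * 20.1 / 60
Power per kg = 33.7 * 20.1 / 60 = 11.2895 W/kg
Cost = power_per_kg / speed
Cost = 11.2895 / 1.18
Cost = 9.5674


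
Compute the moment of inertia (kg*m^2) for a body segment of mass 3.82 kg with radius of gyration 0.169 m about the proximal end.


I = m * k^2
I = 3.82 * 0.169^2
k^2 = 0.0286
I = 0.1091


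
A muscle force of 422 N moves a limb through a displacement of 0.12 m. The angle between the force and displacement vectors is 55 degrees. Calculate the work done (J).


W = F * d * cos(theta)
theta = 55 deg = 0.9599 rad
cos(theta) = 0.5736
W = 422 * 0.12 * 0.5736
W = 29.0459


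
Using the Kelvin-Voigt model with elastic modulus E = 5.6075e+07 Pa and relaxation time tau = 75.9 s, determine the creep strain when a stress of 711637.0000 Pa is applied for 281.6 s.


epsilon(t) = (sigma/E) * (1 - exp(-t/tau))
sigma/E = 711637.0000 / 5.6075e+07 = 0.0127
exp(-t/tau) = exp(-281.6 / 75.9) = 0.0245
epsilon = 0.0127 * (1 - 0.0245)
epsilon = 0.0124


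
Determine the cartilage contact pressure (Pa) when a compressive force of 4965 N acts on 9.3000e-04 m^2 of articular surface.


P = F / A
P = 4965 / 9.3000e-04
P = 5.3387e+06


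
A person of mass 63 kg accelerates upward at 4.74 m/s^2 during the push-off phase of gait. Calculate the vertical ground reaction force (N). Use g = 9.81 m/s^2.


GRF = m * (g + a)
GRF = 63 * (9.81 + 4.74)
GRF = 63 * 14.5500
GRF = 916.6500


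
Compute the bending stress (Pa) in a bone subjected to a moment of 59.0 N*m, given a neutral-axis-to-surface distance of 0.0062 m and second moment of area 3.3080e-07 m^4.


sigma = M * c / I
sigma = 59.0 * 0.0062 / 3.3080e-07
M * c = 0.3658
sigma = 1.1058e+06


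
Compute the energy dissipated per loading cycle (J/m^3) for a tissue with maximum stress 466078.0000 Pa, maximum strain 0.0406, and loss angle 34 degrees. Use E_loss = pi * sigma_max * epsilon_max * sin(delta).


E_loss = pi * sigma_max * epsilon_max * sin(delta)
delta = 34 deg = 0.5934 rad
sin(delta) = 0.5592
E_loss = pi * 466078.0000 * 0.0406 * 0.5592
E_loss = 33242.6901


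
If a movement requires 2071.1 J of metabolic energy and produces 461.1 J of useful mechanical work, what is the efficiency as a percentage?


eta = (W_mech / E_meta) * 100
eta = (461.1 / 2071.1) * 100
ratio = 0.2226
eta = 22.2635


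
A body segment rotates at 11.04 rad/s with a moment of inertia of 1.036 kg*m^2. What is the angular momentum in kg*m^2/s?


L = I * omega
L = 1.036 * 11.04
L = 11.4374


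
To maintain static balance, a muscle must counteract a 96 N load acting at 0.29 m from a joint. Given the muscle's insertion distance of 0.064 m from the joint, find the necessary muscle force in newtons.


F_muscle = W * d_load / d_muscle
F_muscle = 96 * 0.29 / 0.064
Numerator = 27.8400
F_muscle = 435.0000


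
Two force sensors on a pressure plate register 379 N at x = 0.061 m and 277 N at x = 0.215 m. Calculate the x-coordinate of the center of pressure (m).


COP_x = (F1*x1 + F2*x2) / (F1 + F2)
COP_x = (379*0.061 + 277*0.215) / (379 + 277)
Numerator = 82.6740
Denominator = 656
COP_x = 0.1260


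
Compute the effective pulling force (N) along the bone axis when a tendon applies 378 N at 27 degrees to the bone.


F_eff = F_tendon * cos(theta)
theta = 27 deg = 0.4712 rad
cos(theta) = 0.8910
F_eff = 378 * 0.8910
F_eff = 336.8005


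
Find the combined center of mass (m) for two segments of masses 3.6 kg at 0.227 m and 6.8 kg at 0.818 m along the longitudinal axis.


COM = (m1*x1 + m2*x2) / (m1 + m2)
COM = (3.6*0.227 + 6.8*0.818) / (3.6 + 6.8)
Numerator = 6.3796
Denominator = 10.4000
COM = 0.6134


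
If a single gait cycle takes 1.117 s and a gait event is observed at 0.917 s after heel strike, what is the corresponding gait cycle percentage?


pct = (event_time / cycle_time) * 100
pct = (0.917 / 1.117) * 100
ratio = 0.8209
pct = 82.0949


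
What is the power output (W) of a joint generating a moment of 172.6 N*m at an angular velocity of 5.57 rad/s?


P = M * omega
P = 172.6 * 5.57
P = 961.3820


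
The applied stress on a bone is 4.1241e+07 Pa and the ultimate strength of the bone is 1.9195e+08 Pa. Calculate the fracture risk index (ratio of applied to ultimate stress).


FRI = applied / ultimate
FRI = 4.1241e+07 / 1.9195e+08
FRI = 0.2149


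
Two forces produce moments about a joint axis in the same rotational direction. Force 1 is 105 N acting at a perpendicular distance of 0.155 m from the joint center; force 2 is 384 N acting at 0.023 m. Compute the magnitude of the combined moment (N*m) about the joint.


M = F1 * d1 + F2 * d2
M = 105 * 0.155 + 384 * 0.023
M = 16.2750 + 8.8320
M = 25.1070


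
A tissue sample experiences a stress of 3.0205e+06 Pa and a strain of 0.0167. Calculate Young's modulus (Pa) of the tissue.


E = stress / strain
E = 3.0205e+06 / 0.0167
E = 1.8087e+08


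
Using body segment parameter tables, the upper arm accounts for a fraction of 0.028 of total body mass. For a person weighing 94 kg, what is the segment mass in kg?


m_segment = body_mass * fraction
m_segment = 94 * 0.028
m_segment = 2.6320


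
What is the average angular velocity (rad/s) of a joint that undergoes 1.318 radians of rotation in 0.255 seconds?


omega = delta_theta / delta_t
omega = 1.318 / 0.255
omega = 5.1686


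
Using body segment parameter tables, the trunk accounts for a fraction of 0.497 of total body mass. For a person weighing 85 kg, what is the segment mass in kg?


m_segment = body_mass * fraction
m_segment = 85 * 0.497
m_segment = 42.2450


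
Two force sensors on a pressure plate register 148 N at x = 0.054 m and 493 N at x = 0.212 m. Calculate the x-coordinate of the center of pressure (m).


COP_x = (F1*x1 + F2*x2) / (F1 + F2)
COP_x = (148*0.054 + 493*0.212) / (148 + 493)
Numerator = 112.5080
Denominator = 641
COP_x = 0.1755


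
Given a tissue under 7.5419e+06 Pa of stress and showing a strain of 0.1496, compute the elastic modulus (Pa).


E = stress / strain
E = 7.5419e+06 / 0.1496
E = 5.0414e+07


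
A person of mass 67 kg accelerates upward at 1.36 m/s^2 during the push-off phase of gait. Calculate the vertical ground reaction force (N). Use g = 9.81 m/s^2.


GRF = m * (g + a)
GRF = 67 * (9.81 + 1.36)
GRF = 67 * 11.1700
GRF = 748.3900


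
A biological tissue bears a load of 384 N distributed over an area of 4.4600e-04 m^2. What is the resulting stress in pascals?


stress = F / A
stress = 384 / 4.4600e-04
stress = 860986.5471


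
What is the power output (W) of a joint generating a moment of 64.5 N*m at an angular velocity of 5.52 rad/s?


P = M * omega
P = 64.5 * 5.52
P = 356.0400


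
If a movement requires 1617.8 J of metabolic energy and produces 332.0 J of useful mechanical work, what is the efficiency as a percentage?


eta = (W_mech / E_meta) * 100
eta = (332.0 / 1617.8) * 100
ratio = 0.2052
eta = 20.5217


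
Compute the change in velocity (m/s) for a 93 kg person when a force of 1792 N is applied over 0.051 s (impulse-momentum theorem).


J = F * dt = 1792 * 0.051 = 91.3920 N*s
delta_v = J / m
delta_v = 91.3920 / 93
delta_v = 0.9827


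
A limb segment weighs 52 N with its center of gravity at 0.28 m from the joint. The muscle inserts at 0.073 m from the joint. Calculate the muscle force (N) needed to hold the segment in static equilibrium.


F_muscle = W * d_load / d_muscle
F_muscle = 52 * 0.28 / 0.073
Numerator = 14.5600
F_muscle = 199.4521


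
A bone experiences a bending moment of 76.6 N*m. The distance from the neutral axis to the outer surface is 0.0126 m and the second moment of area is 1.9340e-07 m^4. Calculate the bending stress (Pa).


sigma = M * c / I
sigma = 76.6 * 0.0126 / 1.9340e-07
M * c = 0.9652
sigma = 4.9905e+06


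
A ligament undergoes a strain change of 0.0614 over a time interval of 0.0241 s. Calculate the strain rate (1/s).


strain_rate = delta_strain / delta_t
strain_rate = 0.0614 / 0.0241
strain_rate = 2.5477


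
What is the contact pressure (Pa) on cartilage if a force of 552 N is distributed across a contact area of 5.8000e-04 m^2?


P = F / A
P = 552 / 5.8000e-04
P = 951724.1379


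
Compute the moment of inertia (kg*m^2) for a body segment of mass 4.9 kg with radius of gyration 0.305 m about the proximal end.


I = m * k^2
I = 4.9 * 0.305^2
k^2 = 0.0930
I = 0.4558


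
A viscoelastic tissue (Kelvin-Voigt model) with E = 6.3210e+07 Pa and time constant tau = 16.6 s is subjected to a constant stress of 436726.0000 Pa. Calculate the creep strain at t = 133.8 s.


epsilon(t) = (sigma/E) * (1 - exp(-t/tau))
sigma/E = 436726.0000 / 6.3210e+07 = 0.0069
exp(-t/tau) = exp(-133.8 / 16.6) = 3.1585e-04
epsilon = 0.0069 * (1 - 3.1585e-04)
epsilon = 0.0069


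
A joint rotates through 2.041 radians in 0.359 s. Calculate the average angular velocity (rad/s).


omega = delta_theta / delta_t
omega = 2.041 / 0.359
omega = 5.6852


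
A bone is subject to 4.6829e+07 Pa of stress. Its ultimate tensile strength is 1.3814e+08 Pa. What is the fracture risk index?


FRI = applied / ultimate
FRI = 4.6829e+07 / 1.3814e+08
FRI = 0.3390


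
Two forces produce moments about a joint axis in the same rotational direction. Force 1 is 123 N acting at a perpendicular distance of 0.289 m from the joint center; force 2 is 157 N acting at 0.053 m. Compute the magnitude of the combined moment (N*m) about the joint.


M = F1 * d1 + F2 * d2
M = 123 * 0.289 + 157 * 0.053
M = 35.5470 + 8.3210
M = 43.8680


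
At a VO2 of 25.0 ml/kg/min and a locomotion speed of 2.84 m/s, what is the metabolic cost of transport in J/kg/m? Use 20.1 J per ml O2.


Power per kg = VO2 * 20.1 / 60
Power per kg = 25.0 * 20.1 / 60 = 8.3750 W/kg
Cost = power_per_kg / speed
Cost = 8.3750 / 2.84
Cost = 2.9489


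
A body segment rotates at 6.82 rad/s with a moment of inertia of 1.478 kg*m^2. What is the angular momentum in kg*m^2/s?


L = I * omega
L = 1.478 * 6.82
L = 10.0800


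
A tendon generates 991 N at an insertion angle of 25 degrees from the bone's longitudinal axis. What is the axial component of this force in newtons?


F_eff = F_tendon * cos(theta)
theta = 25 deg = 0.4363 rad
cos(theta) = 0.9063
F_eff = 991 * 0.9063
F_eff = 898.1510


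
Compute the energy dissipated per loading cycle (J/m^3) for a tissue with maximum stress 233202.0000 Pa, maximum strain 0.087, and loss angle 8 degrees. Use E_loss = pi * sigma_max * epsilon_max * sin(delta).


E_loss = pi * sigma_max * epsilon_max * sin(delta)
delta = 8 deg = 0.1396 rad
sin(delta) = 0.1392
E_loss = pi * 233202.0000 * 0.087 * 0.1392
E_loss = 8870.6757


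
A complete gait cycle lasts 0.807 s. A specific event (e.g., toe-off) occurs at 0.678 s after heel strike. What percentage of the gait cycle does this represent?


pct = (event_time / cycle_time) * 100
pct = (0.678 / 0.807) * 100
ratio = 0.8401
pct = 84.0149


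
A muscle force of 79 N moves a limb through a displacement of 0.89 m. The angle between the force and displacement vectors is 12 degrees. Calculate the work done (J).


W = F * d * cos(theta)
theta = 12 deg = 0.2094 rad
cos(theta) = 0.9781
W = 79 * 0.89 * 0.9781
W = 68.7736


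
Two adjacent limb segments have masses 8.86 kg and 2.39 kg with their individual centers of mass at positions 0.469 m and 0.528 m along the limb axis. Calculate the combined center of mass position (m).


COM = (m1*x1 + m2*x2) / (m1 + m2)
COM = (8.86*0.469 + 2.39*0.528) / (8.86 + 2.39)
Numerator = 5.4173
Denominator = 11.2500
COM = 0.4815


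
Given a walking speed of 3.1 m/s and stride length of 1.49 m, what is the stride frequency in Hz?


f = v / stride_length
f = 3.1 / 1.49
f = 2.0805


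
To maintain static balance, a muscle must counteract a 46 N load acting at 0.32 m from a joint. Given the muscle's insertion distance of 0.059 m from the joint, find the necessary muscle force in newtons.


F_muscle = W * d_load / d_muscle
F_muscle = 46 * 0.32 / 0.059
Numerator = 14.7200
F_muscle = 249.4915


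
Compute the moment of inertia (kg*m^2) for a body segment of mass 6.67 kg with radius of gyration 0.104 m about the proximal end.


I = m * k^2
I = 6.67 * 0.104^2
k^2 = 0.0108
I = 0.0721


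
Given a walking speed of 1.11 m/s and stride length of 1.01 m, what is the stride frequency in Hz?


f = v / stride_length
f = 1.11 / 1.01
f = 1.0990


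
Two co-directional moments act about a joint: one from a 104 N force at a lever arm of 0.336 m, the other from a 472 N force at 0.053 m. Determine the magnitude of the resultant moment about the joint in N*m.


M = F1 * d1 + F2 * d2
M = 104 * 0.336 + 472 * 0.053
M = 34.9440 + 25.0160
M = 59.9600


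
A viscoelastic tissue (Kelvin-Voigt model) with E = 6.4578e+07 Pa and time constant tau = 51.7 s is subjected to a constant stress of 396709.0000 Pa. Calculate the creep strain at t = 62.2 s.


epsilon(t) = (sigma/E) * (1 - exp(-t/tau))
sigma/E = 396709.0000 / 6.4578e+07 = 0.0061
exp(-t/tau) = exp(-62.2 / 51.7) = 0.3003
epsilon = 0.0061 * (1 - 0.3003)
epsilon = 0.0043


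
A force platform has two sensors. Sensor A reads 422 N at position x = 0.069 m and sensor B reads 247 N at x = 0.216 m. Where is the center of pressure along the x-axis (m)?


COP_x = (F1*x1 + F2*x2) / (F1 + F2)
COP_x = (422*0.069 + 247*0.216) / (422 + 247)
Numerator = 82.4700
Denominator = 669
COP_x = 0.1233


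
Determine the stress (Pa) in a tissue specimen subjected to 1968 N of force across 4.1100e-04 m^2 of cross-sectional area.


stress = F / A
stress = 1968 / 4.1100e-04
stress = 4.7883e+06


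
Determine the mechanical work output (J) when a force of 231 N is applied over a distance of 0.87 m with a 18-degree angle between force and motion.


W = F * d * cos(theta)
theta = 18 deg = 0.3142 rad
cos(theta) = 0.9511
W = 231 * 0.87 * 0.9511
W = 191.1338


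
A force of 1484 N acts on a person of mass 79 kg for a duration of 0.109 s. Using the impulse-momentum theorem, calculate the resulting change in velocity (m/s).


J = F * dt = 1484 * 0.109 = 161.7560 N*s
delta_v = J / m
delta_v = 161.7560 / 79
delta_v = 2.0475


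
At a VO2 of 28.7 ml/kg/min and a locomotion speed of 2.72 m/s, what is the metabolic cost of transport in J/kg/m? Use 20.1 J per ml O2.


Power per kg = VO2 * 20.1 / 60
Power per kg = 28.7 * 20.1 / 60 = 9.6145 W/kg
Cost = power_per_kg / speed
Cost = 9.6145 / 2.72
Cost = 3.5347


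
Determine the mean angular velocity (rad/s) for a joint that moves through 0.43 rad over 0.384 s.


omega = delta_theta / delta_t
omega = 0.43 / 0.384
omega = 1.1198


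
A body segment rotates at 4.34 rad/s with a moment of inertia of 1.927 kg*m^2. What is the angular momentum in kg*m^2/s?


L = I * omega
L = 1.927 * 4.34
L = 8.3632


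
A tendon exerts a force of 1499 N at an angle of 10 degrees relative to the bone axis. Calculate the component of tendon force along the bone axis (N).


F_eff = F_tendon * cos(theta)
theta = 10 deg = 0.1745 rad
cos(theta) = 0.9848
F_eff = 1499 * 0.9848
F_eff = 1476.2268


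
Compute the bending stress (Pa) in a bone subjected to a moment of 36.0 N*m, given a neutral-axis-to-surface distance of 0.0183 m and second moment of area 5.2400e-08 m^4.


sigma = M * c / I
sigma = 36.0 * 0.0183 / 5.2400e-08
M * c = 0.6588
sigma = 1.2573e+07


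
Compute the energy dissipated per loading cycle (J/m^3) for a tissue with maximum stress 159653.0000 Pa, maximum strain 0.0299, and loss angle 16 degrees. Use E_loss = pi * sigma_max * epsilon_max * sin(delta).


E_loss = pi * sigma_max * epsilon_max * sin(delta)
delta = 16 deg = 0.2793 rad
sin(delta) = 0.2756
E_loss = pi * 159653.0000 * 0.0299 * 0.2756
E_loss = 4133.6740
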